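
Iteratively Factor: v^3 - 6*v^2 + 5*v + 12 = (v - 3)*(v^2 - 3*v - 4) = (v - 4)*(v - 3)*(v + 1)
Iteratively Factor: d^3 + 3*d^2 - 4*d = (d - 1)*(d^2 + 4*d) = (d - 1)*(d + 4)*(d)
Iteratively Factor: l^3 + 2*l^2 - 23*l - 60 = (l + 3)*(l^2 - l - 20) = (l - 5)*(l + 3)*(l + 4)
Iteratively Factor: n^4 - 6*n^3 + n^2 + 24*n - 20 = (n - 5)*(n^3 - n^2 - 4*n + 4) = (n - 5)*(n + 2)*(n^2 - 3*n + 2) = (n - 5)*(n - 1)*(n + 2)*(n - 2)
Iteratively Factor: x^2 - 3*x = (x)*(x - 3)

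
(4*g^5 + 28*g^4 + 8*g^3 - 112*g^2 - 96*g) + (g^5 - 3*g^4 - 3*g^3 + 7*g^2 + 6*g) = 5*g^5 + 25*g^4 + 5*g^3 - 105*g^2 - 90*g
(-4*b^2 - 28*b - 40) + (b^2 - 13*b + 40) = -3*b^2 - 41*b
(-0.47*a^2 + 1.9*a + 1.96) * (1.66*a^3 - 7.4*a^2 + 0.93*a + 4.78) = -0.7802*a^5 + 6.632*a^4 - 11.2435*a^3 - 14.9836*a^2 + 10.9048*a + 9.3688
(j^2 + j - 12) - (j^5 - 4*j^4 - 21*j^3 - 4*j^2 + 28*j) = -j^5 + 4*j^4 + 21*j^3 + 5*j^2 - 27*j - 12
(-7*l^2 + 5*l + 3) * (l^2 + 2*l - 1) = -7*l^4 - 9*l^3 + 20*l^2 + l - 3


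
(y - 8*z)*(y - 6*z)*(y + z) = y^3 - 13*y^2*z + 34*y*z^2 + 48*z^3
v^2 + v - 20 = (v - 4)*(v + 5)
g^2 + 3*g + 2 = (g + 1)*(g + 2)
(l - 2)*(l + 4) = l^2 + 2*l - 8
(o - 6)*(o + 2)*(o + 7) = o^3 + 3*o^2 - 40*o - 84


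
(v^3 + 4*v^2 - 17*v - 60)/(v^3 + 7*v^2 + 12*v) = (v^2 + v - 20)/(v*(v + 4))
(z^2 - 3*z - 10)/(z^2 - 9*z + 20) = (z + 2)/(z - 4)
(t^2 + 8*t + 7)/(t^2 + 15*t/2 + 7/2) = 2*(t + 1)/(2*t + 1)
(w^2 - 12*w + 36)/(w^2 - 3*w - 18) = (w - 6)/(w + 3)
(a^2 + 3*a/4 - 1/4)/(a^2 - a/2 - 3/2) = (4*a - 1)/(2*(2*a - 3))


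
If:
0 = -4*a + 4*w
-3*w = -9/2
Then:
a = 3/2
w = 3/2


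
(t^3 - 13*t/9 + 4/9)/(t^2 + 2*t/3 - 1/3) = (3*t^2 + t - 4)/(3*(t + 1))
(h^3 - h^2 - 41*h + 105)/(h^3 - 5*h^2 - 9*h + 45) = (h + 7)/(h + 3)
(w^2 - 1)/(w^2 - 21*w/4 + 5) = 4*(w^2 - 1)/(4*w^2 - 21*w + 20)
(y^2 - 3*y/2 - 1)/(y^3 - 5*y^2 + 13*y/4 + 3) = 2*(y - 2)/(2*y^2 - 11*y + 12)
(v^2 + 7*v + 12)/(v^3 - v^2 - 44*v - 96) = 1/(v - 8)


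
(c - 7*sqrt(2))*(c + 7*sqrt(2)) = c^2 - 98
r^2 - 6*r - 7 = (r - 7)*(r + 1)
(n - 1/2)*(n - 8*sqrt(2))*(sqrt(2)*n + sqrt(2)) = sqrt(2)*n^3 - 16*n^2 + sqrt(2)*n^2/2 - 8*n - sqrt(2)*n/2 + 8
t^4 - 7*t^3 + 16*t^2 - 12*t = t*(t - 3)*(t - 2)^2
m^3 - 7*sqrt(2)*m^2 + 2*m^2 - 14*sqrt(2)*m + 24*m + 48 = (m + 2)*(m - 4*sqrt(2))*(m - 3*sqrt(2))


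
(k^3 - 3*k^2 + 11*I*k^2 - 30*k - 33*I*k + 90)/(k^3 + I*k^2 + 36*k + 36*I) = (k^2 + k*(-3 + 5*I) - 15*I)/(k^2 - 5*I*k + 6)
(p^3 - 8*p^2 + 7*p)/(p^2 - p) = p - 7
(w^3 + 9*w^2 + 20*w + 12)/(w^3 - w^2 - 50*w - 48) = (w + 2)/(w - 8)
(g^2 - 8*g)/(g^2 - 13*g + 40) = g/(g - 5)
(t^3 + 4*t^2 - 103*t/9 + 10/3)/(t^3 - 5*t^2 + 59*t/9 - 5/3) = (t + 6)/(t - 3)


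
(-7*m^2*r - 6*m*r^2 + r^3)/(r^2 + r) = (-7*m^2 - 6*m*r + r^2)/(r + 1)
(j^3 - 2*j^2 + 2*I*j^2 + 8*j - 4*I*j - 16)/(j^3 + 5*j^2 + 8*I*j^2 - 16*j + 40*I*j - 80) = (j^2 - 2*j*(1 + I) + 4*I)/(j^2 + j*(5 + 4*I) + 20*I)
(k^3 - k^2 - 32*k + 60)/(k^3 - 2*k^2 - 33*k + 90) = (k - 2)/(k - 3)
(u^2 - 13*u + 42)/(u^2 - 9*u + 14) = (u - 6)/(u - 2)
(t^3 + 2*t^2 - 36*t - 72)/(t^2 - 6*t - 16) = (t^2 - 36)/(t - 8)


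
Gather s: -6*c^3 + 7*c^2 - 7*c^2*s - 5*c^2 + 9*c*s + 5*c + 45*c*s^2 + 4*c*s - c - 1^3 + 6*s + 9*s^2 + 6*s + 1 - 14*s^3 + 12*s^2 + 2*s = -6*c^3 + 2*c^2 + 4*c - 14*s^3 + s^2*(45*c + 21) + s*(-7*c^2 + 13*c + 14)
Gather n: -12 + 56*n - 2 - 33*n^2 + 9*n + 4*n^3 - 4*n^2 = 4*n^3 - 37*n^2 + 65*n - 14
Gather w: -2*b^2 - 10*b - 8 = -2*b^2 - 10*b - 8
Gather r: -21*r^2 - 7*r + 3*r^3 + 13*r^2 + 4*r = 3*r^3 - 8*r^2 - 3*r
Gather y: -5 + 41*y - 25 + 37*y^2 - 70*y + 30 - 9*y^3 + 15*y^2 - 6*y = -9*y^3 + 52*y^2 - 35*y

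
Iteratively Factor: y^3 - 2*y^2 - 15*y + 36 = (y + 4)*(y^2 - 6*y + 9) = (y - 3)*(y + 4)*(y - 3)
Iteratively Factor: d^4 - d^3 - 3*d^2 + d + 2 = (d - 1)*(d^3 - 3*d - 2) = (d - 1)*(d + 1)*(d^2 - d - 2) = (d - 2)*(d - 1)*(d + 1)*(d + 1)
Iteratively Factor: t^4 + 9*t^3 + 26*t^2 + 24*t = (t + 4)*(t^3 + 5*t^2 + 6*t) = (t + 3)*(t + 4)*(t^2 + 2*t) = t*(t + 3)*(t + 4)*(t + 2)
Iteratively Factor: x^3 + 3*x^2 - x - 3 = (x - 1)*(x^2 + 4*x + 3) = (x - 1)*(x + 1)*(x + 3)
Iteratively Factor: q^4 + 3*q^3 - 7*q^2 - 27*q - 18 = (q + 1)*(q^3 + 2*q^2 - 9*q - 18) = (q + 1)*(q + 2)*(q^2 - 9) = (q + 1)*(q + 2)*(q + 3)*(q - 3)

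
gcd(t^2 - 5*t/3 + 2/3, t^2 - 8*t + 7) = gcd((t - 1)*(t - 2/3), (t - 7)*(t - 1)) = t - 1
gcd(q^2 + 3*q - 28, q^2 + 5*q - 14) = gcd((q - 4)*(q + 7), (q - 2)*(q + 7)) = q + 7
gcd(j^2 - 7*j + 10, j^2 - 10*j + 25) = j - 5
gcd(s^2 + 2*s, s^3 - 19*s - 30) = s + 2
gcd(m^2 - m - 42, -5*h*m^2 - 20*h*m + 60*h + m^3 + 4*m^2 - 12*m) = m + 6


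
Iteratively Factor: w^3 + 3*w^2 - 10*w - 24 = (w + 2)*(w^2 + w - 12) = (w + 2)*(w + 4)*(w - 3)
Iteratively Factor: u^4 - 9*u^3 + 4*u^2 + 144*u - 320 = (u - 4)*(u^3 - 5*u^2 - 16*u + 80) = (u - 4)^2*(u^2 - u - 20) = (u - 4)^2*(u + 4)*(u - 5)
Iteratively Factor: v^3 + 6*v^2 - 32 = (v - 2)*(v^2 + 8*v + 16) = (v - 2)*(v + 4)*(v + 4)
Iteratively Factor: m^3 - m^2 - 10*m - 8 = (m + 2)*(m^2 - 3*m - 4) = (m + 1)*(m + 2)*(m - 4)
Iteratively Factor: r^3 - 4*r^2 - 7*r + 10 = (r + 2)*(r^2 - 6*r + 5) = (r - 1)*(r + 2)*(r - 5)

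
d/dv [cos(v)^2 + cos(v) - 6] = -sin(v) - sin(2*v)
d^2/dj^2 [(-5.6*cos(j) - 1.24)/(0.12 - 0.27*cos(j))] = 50.8052634252909*(1.66533453693773e-16*cos(j)^3 - 0.271836*cos(j)^2 - 0.120816*cos(j) + 0.543672)/(1.0*cos(j) - 0.444444444444444)^3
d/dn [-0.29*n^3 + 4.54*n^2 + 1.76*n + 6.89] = -0.87*n^2 + 9.08*n + 1.76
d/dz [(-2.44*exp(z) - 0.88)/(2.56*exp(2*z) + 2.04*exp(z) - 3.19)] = (6.2464*exp(2*z) + 4.5056*exp(z) + 9.5788)*exp(z)/(6.5536*exp(4*z) + 10.4448*exp(3*z) - 12.1712*exp(2*z) - 13.0152*exp(z) + 10.1761)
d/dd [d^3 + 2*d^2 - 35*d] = 3*d^2 + 4*d - 35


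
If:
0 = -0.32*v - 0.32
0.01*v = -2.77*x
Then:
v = -1.00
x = 0.00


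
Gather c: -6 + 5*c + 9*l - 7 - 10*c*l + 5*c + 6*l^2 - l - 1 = c*(10 - 10*l) + 6*l^2 + 8*l - 14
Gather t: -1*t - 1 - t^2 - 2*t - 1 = -t^2 - 3*t - 2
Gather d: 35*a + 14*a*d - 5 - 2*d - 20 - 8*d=35*a + d*(14*a - 10) - 25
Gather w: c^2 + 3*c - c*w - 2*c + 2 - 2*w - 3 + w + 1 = c^2 + c + w*(-c - 1)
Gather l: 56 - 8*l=56 - 8*l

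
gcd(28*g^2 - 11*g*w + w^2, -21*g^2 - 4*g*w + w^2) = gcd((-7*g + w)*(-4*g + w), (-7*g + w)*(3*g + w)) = -7*g + w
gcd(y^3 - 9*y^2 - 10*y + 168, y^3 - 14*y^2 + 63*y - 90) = y - 6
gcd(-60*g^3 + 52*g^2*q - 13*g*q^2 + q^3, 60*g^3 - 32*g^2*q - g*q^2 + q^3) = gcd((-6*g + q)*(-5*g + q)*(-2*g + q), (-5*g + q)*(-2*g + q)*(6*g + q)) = 10*g^2 - 7*g*q + q^2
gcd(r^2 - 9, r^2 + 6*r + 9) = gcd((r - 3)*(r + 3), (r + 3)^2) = r + 3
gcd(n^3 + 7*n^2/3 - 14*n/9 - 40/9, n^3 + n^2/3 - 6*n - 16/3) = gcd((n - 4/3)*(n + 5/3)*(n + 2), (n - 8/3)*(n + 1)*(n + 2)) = n + 2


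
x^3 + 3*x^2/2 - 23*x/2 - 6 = (x - 3)*(x + 1/2)*(x + 4)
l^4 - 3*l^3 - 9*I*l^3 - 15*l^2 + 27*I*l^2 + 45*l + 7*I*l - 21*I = (l - 3)*(l - 7*I)*(l - I)^2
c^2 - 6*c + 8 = (c - 4)*(c - 2)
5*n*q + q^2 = q*(5*n + q)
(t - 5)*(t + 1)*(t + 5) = t^3 + t^2 - 25*t - 25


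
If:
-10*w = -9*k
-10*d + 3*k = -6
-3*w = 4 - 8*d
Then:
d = 7/5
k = 8/3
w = 12/5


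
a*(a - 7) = a^2 - 7*a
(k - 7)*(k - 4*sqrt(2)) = k^2 - 7*k - 4*sqrt(2)*k + 28*sqrt(2)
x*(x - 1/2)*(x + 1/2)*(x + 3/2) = x^4 + 3*x^3/2 - x^2/4 - 3*x/8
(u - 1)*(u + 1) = u^2 - 1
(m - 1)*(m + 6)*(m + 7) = m^3 + 12*m^2 + 29*m - 42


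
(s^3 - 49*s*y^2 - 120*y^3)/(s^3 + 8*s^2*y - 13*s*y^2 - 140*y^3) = (-s^2 + 5*s*y + 24*y^2)/(-s^2 - 3*s*y + 28*y^2)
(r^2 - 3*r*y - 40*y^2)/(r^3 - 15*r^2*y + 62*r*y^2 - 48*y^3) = (r + 5*y)/(r^2 - 7*r*y + 6*y^2)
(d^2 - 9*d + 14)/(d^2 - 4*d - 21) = (d - 2)/(d + 3)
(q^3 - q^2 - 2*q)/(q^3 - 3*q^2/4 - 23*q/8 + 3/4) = 8*q*(q + 1)/(8*q^2 + 10*q - 3)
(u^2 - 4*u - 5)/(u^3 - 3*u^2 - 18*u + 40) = (u + 1)/(u^2 + 2*u - 8)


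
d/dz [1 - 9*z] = -9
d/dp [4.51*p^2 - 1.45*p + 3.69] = 9.02*p - 1.45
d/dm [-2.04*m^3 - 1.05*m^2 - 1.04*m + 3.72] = -6.12*m^2 - 2.1*m - 1.04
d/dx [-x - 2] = -1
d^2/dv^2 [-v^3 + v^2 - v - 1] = 2 - 6*v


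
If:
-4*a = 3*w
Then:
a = -3*w/4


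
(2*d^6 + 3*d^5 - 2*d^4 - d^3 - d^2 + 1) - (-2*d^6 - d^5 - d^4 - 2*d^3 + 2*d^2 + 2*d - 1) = 4*d^6 + 4*d^5 - d^4 + d^3 - 3*d^2 - 2*d + 2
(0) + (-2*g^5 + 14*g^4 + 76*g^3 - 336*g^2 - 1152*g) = -2*g^5 + 14*g^4 + 76*g^3 - 336*g^2 - 1152*g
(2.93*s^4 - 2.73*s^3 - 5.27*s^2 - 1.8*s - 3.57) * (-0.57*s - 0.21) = -1.6701*s^5 + 0.9408*s^4 + 3.5772*s^3 + 2.1327*s^2 + 2.4129*s + 0.7497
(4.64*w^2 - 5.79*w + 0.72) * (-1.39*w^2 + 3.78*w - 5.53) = -6.4496*w^4 + 25.5873*w^3 - 48.5462*w^2 + 34.7403*w - 3.9816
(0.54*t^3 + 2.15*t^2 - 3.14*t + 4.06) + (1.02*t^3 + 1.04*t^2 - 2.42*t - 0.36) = 1.56*t^3 + 3.19*t^2 - 5.56*t + 3.7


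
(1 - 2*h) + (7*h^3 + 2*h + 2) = 7*h^3 + 3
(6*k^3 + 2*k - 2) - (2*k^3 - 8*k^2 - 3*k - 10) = 4*k^3 + 8*k^2 + 5*k + 8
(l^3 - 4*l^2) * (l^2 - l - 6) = l^5 - 5*l^4 - 2*l^3 + 24*l^2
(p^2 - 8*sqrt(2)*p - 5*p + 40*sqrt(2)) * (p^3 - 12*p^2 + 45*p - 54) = p^5 - 17*p^4 - 8*sqrt(2)*p^4 + 105*p^3 + 136*sqrt(2)*p^3 - 840*sqrt(2)*p^2 - 279*p^2 + 270*p + 2232*sqrt(2)*p - 2160*sqrt(2)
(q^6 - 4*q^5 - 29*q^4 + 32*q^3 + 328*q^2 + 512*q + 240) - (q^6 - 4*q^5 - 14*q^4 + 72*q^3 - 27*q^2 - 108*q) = -15*q^4 - 40*q^3 + 355*q^2 + 620*q + 240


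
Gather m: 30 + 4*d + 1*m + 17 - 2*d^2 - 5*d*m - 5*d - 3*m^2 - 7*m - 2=-2*d^2 - d - 3*m^2 + m*(-5*d - 6) + 45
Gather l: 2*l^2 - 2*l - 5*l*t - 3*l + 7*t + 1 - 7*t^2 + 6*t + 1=2*l^2 + l*(-5*t - 5) - 7*t^2 + 13*t + 2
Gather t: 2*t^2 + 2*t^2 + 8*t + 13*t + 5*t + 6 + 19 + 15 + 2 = 4*t^2 + 26*t + 42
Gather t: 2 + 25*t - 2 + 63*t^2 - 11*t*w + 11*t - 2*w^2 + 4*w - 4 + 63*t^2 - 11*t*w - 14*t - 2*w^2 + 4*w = 126*t^2 + t*(22 - 22*w) - 4*w^2 + 8*w - 4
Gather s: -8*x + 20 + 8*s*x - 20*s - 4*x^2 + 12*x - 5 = s*(8*x - 20) - 4*x^2 + 4*x + 15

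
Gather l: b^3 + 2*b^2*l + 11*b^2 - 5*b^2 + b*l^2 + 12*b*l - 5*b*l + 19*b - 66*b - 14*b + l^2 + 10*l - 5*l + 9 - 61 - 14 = b^3 + 6*b^2 - 61*b + l^2*(b + 1) + l*(2*b^2 + 7*b + 5) - 66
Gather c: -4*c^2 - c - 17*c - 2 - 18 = -4*c^2 - 18*c - 20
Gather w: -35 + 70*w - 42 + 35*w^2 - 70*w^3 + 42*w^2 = -70*w^3 + 77*w^2 + 70*w - 77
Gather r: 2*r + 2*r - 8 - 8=4*r - 16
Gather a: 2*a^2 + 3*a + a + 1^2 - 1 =2*a^2 + 4*a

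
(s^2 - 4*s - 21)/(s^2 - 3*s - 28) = (s + 3)/(s + 4)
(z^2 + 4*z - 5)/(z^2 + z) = (z^2 + 4*z - 5)/(z*(z + 1))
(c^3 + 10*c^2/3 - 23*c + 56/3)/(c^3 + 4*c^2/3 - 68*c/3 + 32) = (c^2 + 6*c - 7)/(c^2 + 4*c - 12)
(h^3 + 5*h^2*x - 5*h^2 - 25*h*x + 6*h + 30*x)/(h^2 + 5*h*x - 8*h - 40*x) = (h^2 - 5*h + 6)/(h - 8)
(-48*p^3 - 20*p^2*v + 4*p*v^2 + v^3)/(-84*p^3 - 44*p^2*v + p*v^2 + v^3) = (4*p - v)/(7*p - v)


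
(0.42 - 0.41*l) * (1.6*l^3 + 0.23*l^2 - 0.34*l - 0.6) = -0.656*l^4 + 0.5777*l^3 + 0.236*l^2 + 0.1032*l - 0.252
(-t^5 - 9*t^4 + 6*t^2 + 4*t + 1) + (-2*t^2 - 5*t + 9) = -t^5 - 9*t^4 + 4*t^2 - t + 10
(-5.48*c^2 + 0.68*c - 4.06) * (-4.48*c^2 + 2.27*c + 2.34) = 24.5504*c^4 - 15.486*c^3 + 6.9092*c^2 - 7.625*c - 9.5004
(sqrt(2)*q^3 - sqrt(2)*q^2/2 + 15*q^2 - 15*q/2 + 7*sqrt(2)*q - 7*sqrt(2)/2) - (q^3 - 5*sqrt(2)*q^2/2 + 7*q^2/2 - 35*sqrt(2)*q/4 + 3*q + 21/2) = -q^3 + sqrt(2)*q^3 + 2*sqrt(2)*q^2 + 23*q^2/2 - 21*q/2 + 63*sqrt(2)*q/4 - 21/2 - 7*sqrt(2)/2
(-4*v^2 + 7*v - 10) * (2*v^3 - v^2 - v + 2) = -8*v^5 + 18*v^4 - 23*v^3 - 5*v^2 + 24*v - 20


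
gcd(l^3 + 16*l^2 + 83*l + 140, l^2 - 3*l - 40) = l + 5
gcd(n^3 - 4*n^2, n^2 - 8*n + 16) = n - 4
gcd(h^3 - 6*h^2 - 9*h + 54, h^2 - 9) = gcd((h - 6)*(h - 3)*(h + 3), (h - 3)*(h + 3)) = h^2 - 9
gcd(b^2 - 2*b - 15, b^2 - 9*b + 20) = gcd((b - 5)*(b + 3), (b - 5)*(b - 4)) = b - 5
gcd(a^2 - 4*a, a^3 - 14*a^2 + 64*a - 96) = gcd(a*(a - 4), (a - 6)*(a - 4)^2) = a - 4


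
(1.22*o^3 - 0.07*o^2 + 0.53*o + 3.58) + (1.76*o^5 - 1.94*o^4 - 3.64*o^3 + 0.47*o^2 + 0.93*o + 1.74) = 1.76*o^5 - 1.94*o^4 - 2.42*o^3 + 0.4*o^2 + 1.46*o + 5.32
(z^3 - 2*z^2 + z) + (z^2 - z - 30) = z^3 - z^2 - 30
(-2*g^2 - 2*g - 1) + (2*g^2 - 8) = -2*g - 9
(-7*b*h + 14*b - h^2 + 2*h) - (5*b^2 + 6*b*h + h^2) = -5*b^2 - 13*b*h + 14*b - 2*h^2 + 2*h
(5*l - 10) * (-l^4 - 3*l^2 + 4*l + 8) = -5*l^5 + 10*l^4 - 15*l^3 + 50*l^2 - 80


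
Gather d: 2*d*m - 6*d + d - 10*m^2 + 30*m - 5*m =d*(2*m - 5) - 10*m^2 + 25*m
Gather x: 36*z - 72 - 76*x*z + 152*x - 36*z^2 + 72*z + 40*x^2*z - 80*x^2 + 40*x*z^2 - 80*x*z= x^2*(40*z - 80) + x*(40*z^2 - 156*z + 152) - 36*z^2 + 108*z - 72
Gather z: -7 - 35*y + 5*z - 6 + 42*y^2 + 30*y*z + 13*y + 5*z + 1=42*y^2 - 22*y + z*(30*y + 10) - 12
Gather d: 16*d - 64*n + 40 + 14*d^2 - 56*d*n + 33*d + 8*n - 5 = 14*d^2 + d*(49 - 56*n) - 56*n + 35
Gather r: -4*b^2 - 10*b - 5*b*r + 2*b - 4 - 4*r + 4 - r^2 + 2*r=-4*b^2 - 8*b - r^2 + r*(-5*b - 2)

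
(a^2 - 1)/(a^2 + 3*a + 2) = (a - 1)/(a + 2)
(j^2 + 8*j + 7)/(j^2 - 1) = (j + 7)/(j - 1)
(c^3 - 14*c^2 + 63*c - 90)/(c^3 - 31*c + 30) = (c^2 - 9*c + 18)/(c^2 + 5*c - 6)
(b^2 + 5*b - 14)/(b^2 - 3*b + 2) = (b + 7)/(b - 1)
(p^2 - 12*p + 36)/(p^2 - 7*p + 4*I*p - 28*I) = (p^2 - 12*p + 36)/(p^2 + p*(-7 + 4*I) - 28*I)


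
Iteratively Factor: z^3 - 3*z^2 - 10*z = (z)*(z^2 - 3*z - 10) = z*(z + 2)*(z - 5)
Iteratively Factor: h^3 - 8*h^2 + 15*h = (h - 3)*(h^2 - 5*h) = (h - 5)*(h - 3)*(h)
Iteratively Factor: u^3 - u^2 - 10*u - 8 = (u + 1)*(u^2 - 2*u - 8) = (u - 4)*(u + 1)*(u + 2)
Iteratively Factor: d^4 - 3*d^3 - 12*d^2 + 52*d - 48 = (d - 3)*(d^3 - 12*d + 16) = (d - 3)*(d + 4)*(d^2 - 4*d + 4) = (d - 3)*(d - 2)*(d + 4)*(d - 2)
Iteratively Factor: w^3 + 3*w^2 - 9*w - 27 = (w + 3)*(w^2 - 9) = (w - 3)*(w + 3)*(w + 3)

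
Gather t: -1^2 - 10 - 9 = -20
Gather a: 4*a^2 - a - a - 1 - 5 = 4*a^2 - 2*a - 6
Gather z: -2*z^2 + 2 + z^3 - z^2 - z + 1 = z^3 - 3*z^2 - z + 3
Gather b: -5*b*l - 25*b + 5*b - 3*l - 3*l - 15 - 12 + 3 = b*(-5*l - 20) - 6*l - 24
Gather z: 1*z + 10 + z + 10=2*z + 20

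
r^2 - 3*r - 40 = (r - 8)*(r + 5)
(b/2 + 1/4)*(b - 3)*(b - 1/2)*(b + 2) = b^4/2 - b^3/2 - 25*b^2/8 + b/8 + 3/4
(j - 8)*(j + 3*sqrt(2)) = j^2 - 8*j + 3*sqrt(2)*j - 24*sqrt(2)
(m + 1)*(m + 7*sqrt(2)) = m^2 + m + 7*sqrt(2)*m + 7*sqrt(2)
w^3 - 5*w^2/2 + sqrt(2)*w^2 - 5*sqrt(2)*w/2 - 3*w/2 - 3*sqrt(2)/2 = (w - 3)*(w + 1/2)*(w + sqrt(2))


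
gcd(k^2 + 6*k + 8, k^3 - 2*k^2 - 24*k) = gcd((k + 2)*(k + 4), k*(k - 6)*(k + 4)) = k + 4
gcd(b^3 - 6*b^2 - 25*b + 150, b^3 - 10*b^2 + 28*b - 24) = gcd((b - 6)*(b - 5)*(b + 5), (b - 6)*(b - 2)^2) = b - 6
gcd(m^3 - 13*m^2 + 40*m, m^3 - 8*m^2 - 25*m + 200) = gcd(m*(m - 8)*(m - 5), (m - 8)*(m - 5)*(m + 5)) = m^2 - 13*m + 40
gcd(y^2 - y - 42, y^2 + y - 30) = y + 6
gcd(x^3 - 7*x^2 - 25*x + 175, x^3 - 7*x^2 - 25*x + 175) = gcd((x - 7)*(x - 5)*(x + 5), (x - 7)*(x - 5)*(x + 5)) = x^3 - 7*x^2 - 25*x + 175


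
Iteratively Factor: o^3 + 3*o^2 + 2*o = (o)*(o^2 + 3*o + 2) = o*(o + 1)*(o + 2)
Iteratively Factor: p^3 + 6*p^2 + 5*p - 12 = (p + 4)*(p^2 + 2*p - 3) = (p + 3)*(p + 4)*(p - 1)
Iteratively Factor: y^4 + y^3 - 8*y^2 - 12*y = (y + 2)*(y^3 - y^2 - 6*y) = y*(y + 2)*(y^2 - y - 6) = y*(y + 2)^2*(y - 3)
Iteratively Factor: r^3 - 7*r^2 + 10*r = (r)*(r^2 - 7*r + 10) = r*(r - 5)*(r - 2)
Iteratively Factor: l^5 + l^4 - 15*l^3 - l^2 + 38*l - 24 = (l - 1)*(l^4 + 2*l^3 - 13*l^2 - 14*l + 24) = (l - 1)*(l + 4)*(l^3 - 2*l^2 - 5*l + 6) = (l - 3)*(l - 1)*(l + 4)*(l^2 + l - 2) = (l - 3)*(l - 1)*(l + 2)*(l + 4)*(l - 1)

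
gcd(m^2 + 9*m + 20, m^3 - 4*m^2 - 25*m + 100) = m + 5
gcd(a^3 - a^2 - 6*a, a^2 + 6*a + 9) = 1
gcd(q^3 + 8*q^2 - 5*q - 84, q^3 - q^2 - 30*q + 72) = q - 3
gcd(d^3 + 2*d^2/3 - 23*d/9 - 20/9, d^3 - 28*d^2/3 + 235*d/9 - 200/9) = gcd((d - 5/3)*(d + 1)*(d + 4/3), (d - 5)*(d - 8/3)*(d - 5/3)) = d - 5/3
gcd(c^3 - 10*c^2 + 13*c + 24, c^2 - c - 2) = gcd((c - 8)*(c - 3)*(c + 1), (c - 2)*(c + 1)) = c + 1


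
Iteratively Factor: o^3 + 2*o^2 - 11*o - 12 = (o - 3)*(o^2 + 5*o + 4) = (o - 3)*(o + 4)*(o + 1)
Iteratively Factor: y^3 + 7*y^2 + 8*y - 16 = (y - 1)*(y^2 + 8*y + 16) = (y - 1)*(y + 4)*(y + 4)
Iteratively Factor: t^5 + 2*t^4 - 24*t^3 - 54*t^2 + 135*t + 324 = (t + 3)*(t^4 - t^3 - 21*t^2 + 9*t + 108) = (t + 3)^2*(t^3 - 4*t^2 - 9*t + 36) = (t - 4)*(t + 3)^2*(t^2 - 9) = (t - 4)*(t - 3)*(t + 3)^2*(t + 3)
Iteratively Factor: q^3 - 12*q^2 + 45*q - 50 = (q - 5)*(q^2 - 7*q + 10) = (q - 5)^2*(q - 2)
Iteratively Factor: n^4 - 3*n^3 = (n)*(n^3 - 3*n^2) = n*(n - 3)*(n^2) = n^2*(n - 3)*(n)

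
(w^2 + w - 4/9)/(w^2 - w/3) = (w + 4/3)/w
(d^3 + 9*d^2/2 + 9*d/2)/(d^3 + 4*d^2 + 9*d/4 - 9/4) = 2*d/(2*d - 1)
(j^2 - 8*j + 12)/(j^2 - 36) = (j - 2)/(j + 6)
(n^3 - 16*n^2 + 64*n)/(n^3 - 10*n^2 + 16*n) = (n - 8)/(n - 2)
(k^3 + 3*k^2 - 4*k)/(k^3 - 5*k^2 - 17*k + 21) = k*(k + 4)/(k^2 - 4*k - 21)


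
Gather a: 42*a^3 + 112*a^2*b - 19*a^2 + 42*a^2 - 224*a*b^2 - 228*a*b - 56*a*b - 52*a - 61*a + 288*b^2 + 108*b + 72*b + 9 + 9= 42*a^3 + a^2*(112*b + 23) + a*(-224*b^2 - 284*b - 113) + 288*b^2 + 180*b + 18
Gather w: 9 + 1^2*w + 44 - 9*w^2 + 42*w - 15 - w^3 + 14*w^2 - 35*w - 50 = -w^3 + 5*w^2 + 8*w - 12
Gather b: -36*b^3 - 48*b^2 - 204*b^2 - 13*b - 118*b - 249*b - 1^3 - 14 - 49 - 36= -36*b^3 - 252*b^2 - 380*b - 100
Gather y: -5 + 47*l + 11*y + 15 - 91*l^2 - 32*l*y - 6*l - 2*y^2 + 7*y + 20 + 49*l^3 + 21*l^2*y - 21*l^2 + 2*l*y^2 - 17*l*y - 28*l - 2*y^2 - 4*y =49*l^3 - 112*l^2 + 13*l + y^2*(2*l - 4) + y*(21*l^2 - 49*l + 14) + 30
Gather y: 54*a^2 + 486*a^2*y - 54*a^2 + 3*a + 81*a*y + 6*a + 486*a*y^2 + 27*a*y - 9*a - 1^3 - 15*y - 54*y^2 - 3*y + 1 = y^2*(486*a - 54) + y*(486*a^2 + 108*a - 18)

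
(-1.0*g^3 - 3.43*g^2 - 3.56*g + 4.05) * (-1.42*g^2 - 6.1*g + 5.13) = 1.42*g^5 + 10.9706*g^4 + 20.8482*g^3 - 1.6309*g^2 - 42.9678*g + 20.7765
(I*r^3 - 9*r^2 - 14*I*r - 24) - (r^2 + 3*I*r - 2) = I*r^3 - 10*r^2 - 17*I*r - 22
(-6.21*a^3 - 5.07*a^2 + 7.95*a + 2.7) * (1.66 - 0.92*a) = 5.7132*a^4 - 5.6442*a^3 - 15.7302*a^2 + 10.713*a + 4.482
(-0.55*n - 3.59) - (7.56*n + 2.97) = -8.11*n - 6.56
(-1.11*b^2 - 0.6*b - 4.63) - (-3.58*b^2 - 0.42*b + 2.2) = 2.47*b^2 - 0.18*b - 6.83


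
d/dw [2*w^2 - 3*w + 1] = 4*w - 3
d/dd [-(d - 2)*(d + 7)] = -2*d - 5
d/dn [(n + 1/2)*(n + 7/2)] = 2*n + 4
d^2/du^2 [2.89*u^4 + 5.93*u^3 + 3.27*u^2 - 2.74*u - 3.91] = 34.68*u^2 + 35.58*u + 6.54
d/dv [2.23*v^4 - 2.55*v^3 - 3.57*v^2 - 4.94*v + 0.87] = 8.92*v^3 - 7.65*v^2 - 7.14*v - 4.94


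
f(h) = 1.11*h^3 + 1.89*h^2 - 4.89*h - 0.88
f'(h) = 3.33*h^2 + 3.78*h - 4.89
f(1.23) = -1.97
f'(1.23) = 4.80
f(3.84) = 71.06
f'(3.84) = 58.73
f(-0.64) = 2.73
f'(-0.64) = -5.95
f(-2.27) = 6.98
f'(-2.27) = 3.69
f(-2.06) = 7.51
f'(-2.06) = 1.45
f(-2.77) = 3.58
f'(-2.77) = 10.19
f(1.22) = -2.02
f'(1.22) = 4.68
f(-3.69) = -12.87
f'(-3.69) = 26.50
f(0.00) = -0.88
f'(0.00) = -4.89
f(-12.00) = -1588.12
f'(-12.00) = 429.27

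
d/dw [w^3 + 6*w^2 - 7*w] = 3*w^2 + 12*w - 7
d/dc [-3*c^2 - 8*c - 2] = -6*c - 8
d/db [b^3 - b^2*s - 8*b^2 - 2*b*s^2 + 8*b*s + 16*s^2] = 3*b^2 - 2*b*s - 16*b - 2*s^2 + 8*s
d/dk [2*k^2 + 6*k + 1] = 4*k + 6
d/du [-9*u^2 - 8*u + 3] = -18*u - 8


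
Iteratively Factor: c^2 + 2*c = (c + 2)*(c)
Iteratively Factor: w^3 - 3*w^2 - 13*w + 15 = (w + 3)*(w^2 - 6*w + 5) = (w - 1)*(w + 3)*(w - 5)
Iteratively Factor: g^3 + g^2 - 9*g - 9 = (g + 3)*(g^2 - 2*g - 3) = (g + 1)*(g + 3)*(g - 3)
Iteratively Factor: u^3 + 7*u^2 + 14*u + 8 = (u + 4)*(u^2 + 3*u + 2) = (u + 2)*(u + 4)*(u + 1)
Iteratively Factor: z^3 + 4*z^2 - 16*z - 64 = (z + 4)*(z^2 - 16) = (z - 4)*(z + 4)*(z + 4)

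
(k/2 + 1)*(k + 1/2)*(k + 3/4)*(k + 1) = k^4/2 + 17*k^3/8 + 49*k^2/16 + 29*k/16 + 3/8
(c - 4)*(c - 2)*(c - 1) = c^3 - 7*c^2 + 14*c - 8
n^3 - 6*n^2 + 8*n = n*(n - 4)*(n - 2)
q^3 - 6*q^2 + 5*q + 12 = (q - 4)*(q - 3)*(q + 1)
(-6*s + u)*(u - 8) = -6*s*u + 48*s + u^2 - 8*u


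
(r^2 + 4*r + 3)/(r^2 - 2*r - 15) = (r + 1)/(r - 5)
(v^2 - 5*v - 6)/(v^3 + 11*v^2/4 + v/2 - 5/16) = 16*(v^2 - 5*v - 6)/(16*v^3 + 44*v^2 + 8*v - 5)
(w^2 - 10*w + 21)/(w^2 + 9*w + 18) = (w^2 - 10*w + 21)/(w^2 + 9*w + 18)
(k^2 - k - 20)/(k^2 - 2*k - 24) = (k - 5)/(k - 6)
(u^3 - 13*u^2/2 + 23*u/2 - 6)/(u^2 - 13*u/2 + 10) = (2*u^2 - 5*u + 3)/(2*u - 5)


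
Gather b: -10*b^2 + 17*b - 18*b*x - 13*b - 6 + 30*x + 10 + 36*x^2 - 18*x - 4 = -10*b^2 + b*(4 - 18*x) + 36*x^2 + 12*x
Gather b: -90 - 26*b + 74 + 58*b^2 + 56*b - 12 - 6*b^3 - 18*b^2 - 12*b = -6*b^3 + 40*b^2 + 18*b - 28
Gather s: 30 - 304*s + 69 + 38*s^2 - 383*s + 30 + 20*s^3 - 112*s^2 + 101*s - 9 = 20*s^3 - 74*s^2 - 586*s + 120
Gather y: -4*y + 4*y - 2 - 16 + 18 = 0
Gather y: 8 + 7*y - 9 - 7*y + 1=0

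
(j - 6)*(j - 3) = j^2 - 9*j + 18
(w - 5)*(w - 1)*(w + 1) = w^3 - 5*w^2 - w + 5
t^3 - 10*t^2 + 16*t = t*(t - 8)*(t - 2)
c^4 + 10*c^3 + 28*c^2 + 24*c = c*(c + 2)^2*(c + 6)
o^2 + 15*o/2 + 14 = (o + 7/2)*(o + 4)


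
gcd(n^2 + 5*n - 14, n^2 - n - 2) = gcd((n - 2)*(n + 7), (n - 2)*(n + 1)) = n - 2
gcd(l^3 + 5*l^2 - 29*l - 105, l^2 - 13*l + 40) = l - 5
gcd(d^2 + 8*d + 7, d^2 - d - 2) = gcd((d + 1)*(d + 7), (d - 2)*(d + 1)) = d + 1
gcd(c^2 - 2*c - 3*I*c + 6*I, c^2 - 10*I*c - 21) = c - 3*I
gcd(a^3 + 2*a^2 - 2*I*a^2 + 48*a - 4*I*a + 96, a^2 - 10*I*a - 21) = 1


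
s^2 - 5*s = s*(s - 5)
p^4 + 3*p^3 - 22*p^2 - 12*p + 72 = (p - 3)*(p - 2)*(p + 2)*(p + 6)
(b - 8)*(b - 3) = b^2 - 11*b + 24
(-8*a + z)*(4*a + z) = -32*a^2 - 4*a*z + z^2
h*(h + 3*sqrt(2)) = h^2 + 3*sqrt(2)*h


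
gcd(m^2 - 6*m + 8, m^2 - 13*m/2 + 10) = m - 4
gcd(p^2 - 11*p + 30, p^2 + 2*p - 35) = p - 5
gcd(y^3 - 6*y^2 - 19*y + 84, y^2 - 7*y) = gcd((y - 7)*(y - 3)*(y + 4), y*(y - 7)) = y - 7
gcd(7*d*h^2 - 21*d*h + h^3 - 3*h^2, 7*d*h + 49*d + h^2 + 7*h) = 7*d + h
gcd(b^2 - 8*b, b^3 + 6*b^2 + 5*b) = b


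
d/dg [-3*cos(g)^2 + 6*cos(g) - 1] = 6*(cos(g) - 1)*sin(g)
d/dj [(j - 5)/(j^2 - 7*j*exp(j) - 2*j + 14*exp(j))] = (j^2 - 7*j*exp(j) - 2*j + (j - 5)*(7*j*exp(j) - 2*j - 7*exp(j) + 2) + 14*exp(j))/(j^2 - 7*j*exp(j) - 2*j + 14*exp(j))^2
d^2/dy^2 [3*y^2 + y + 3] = 6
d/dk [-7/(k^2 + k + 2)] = 7*(2*k + 1)/(k^2 + k + 2)^2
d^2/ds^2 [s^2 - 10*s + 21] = 2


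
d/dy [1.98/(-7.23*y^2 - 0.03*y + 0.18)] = (28.6308*y + 0.0594)/(7.23*y^2 + 0.03*y - 0.18)^2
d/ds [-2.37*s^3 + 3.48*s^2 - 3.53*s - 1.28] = -7.11*s^2 + 6.96*s - 3.53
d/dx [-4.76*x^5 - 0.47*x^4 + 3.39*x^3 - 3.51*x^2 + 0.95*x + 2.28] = -23.8*x^4 - 1.88*x^3 + 10.17*x^2 - 7.02*x + 0.95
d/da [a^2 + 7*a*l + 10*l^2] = 2*a + 7*l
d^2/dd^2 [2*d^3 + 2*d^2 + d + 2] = 12*d + 4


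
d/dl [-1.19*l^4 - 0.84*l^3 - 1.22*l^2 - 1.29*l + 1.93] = -4.76*l^3 - 2.52*l^2 - 2.44*l - 1.29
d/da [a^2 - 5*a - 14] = 2*a - 5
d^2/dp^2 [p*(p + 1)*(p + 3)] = 6*p + 8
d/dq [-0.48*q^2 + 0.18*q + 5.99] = 0.18 - 0.96*q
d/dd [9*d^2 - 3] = 18*d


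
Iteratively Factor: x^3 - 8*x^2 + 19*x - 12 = (x - 1)*(x^2 - 7*x + 12) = (x - 3)*(x - 1)*(x - 4)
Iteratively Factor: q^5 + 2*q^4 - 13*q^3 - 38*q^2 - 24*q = (q)*(q^4 + 2*q^3 - 13*q^2 - 38*q - 24) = q*(q + 3)*(q^3 - q^2 - 10*q - 8) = q*(q - 4)*(q + 3)*(q^2 + 3*q + 2) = q*(q - 4)*(q + 2)*(q + 3)*(q + 1)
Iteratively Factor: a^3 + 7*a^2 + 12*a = (a)*(a^2 + 7*a + 12) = a*(a + 3)*(a + 4)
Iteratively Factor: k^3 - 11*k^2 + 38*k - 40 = (k - 2)*(k^2 - 9*k + 20) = (k - 4)*(k - 2)*(k - 5)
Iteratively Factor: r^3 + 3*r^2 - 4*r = (r)*(r^2 + 3*r - 4) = r*(r - 1)*(r + 4)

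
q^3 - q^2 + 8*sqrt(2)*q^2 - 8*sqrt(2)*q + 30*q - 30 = (q - 1)*(q + 3*sqrt(2))*(q + 5*sqrt(2))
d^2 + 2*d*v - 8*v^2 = (d - 2*v)*(d + 4*v)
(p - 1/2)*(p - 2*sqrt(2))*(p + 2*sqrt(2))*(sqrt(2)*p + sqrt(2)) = sqrt(2)*p^4 + sqrt(2)*p^3/2 - 17*sqrt(2)*p^2/2 - 4*sqrt(2)*p + 4*sqrt(2)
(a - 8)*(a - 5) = a^2 - 13*a + 40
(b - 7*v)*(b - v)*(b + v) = b^3 - 7*b^2*v - b*v^2 + 7*v^3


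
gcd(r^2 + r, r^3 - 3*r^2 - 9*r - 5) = r + 1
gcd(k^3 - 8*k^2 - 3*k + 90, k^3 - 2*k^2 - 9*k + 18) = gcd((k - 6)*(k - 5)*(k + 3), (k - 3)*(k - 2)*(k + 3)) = k + 3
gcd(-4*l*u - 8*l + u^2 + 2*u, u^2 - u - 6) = u + 2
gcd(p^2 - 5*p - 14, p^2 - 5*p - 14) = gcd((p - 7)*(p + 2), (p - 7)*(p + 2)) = p^2 - 5*p - 14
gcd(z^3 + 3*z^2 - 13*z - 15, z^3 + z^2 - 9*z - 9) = z^2 - 2*z - 3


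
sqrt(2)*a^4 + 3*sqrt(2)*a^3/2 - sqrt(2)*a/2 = a*(a - 1/2)*(a + 1)*(sqrt(2)*a + sqrt(2))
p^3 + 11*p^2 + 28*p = p*(p + 4)*(p + 7)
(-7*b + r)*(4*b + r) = -28*b^2 - 3*b*r + r^2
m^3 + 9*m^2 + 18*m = m*(m + 3)*(m + 6)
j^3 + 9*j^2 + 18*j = j*(j + 3)*(j + 6)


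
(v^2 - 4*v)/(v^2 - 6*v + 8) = v/(v - 2)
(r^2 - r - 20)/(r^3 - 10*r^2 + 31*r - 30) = (r + 4)/(r^2 - 5*r + 6)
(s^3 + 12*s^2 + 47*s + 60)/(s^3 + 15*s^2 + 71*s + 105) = (s + 4)/(s + 7)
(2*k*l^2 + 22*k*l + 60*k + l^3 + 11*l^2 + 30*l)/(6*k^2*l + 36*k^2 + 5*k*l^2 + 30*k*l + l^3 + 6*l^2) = (l + 5)/(3*k + l)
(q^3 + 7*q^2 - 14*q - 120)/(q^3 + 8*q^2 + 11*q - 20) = (q^2 + 2*q - 24)/(q^2 + 3*q - 4)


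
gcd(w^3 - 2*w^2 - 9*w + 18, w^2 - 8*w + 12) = w - 2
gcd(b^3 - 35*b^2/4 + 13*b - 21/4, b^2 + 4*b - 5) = b - 1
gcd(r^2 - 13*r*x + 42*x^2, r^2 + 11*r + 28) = 1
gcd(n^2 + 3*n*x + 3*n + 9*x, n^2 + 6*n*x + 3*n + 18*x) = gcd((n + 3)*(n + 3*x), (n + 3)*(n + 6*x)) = n + 3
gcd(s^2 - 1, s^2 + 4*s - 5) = s - 1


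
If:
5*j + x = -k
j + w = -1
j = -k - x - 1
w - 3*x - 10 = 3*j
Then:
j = 1/4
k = 11/4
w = -5/4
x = -4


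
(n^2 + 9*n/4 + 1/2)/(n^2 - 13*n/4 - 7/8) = 2*(n + 2)/(2*n - 7)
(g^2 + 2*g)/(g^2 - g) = (g + 2)/(g - 1)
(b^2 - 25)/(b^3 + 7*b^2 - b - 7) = (b^2 - 25)/(b^3 + 7*b^2 - b - 7)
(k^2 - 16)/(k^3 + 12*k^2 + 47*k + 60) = (k - 4)/(k^2 + 8*k + 15)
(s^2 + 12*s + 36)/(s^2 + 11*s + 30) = (s + 6)/(s + 5)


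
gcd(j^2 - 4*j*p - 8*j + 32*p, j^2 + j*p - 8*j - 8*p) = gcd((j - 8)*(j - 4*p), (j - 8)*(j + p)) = j - 8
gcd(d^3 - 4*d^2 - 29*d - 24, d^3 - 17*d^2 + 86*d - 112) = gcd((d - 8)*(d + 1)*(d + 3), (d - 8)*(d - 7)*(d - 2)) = d - 8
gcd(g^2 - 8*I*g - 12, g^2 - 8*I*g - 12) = g^2 - 8*I*g - 12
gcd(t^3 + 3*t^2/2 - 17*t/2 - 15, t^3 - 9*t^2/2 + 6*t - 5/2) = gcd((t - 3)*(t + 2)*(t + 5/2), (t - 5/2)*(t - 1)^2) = 1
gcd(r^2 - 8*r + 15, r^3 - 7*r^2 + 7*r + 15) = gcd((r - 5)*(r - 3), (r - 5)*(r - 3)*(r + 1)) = r^2 - 8*r + 15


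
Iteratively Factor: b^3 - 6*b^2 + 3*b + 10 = (b + 1)*(b^2 - 7*b + 10) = (b - 2)*(b + 1)*(b - 5)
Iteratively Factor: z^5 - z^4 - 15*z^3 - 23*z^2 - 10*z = (z + 1)*(z^4 - 2*z^3 - 13*z^2 - 10*z) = (z + 1)*(z + 2)*(z^3 - 4*z^2 - 5*z) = (z - 5)*(z + 1)*(z + 2)*(z^2 + z) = z*(z - 5)*(z + 1)*(z + 2)*(z + 1)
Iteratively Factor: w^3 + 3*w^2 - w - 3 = (w - 1)*(w^2 + 4*w + 3) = (w - 1)*(w + 1)*(w + 3)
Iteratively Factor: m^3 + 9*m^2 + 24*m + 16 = (m + 4)*(m^2 + 5*m + 4) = (m + 4)^2*(m + 1)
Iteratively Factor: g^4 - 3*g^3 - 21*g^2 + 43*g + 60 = (g - 3)*(g^3 - 21*g - 20) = (g - 5)*(g - 3)*(g^2 + 5*g + 4) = (g - 5)*(g - 3)*(g + 4)*(g + 1)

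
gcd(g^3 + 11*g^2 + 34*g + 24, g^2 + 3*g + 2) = g + 1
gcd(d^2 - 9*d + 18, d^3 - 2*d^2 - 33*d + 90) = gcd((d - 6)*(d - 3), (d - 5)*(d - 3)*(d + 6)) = d - 3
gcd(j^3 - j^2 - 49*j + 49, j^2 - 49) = j^2 - 49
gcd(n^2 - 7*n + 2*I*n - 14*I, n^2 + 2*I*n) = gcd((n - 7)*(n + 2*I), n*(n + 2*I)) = n + 2*I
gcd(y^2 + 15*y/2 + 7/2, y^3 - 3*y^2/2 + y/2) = 1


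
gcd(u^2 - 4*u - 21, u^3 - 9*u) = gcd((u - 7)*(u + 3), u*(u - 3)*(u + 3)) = u + 3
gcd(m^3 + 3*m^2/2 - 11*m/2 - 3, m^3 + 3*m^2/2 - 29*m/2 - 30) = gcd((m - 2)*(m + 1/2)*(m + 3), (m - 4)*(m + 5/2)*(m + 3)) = m + 3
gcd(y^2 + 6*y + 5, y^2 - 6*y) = 1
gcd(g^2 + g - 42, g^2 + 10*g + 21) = g + 7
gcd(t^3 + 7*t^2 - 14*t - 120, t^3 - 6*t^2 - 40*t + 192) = t^2 + 2*t - 24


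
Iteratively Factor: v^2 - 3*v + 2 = (v - 2)*(v - 1)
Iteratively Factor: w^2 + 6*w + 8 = (w + 4)*(w + 2)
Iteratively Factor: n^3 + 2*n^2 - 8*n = (n - 2)*(n^2 + 4*n) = n*(n - 2)*(n + 4)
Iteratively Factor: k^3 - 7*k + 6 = (k - 2)*(k^2 + 2*k - 3) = (k - 2)*(k + 3)*(k - 1)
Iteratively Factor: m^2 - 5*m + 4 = (m - 1)*(m - 4)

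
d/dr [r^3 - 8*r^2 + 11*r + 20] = 3*r^2 - 16*r + 11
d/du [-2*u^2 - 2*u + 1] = -4*u - 2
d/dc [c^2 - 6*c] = 2*c - 6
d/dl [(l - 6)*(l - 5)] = 2*l - 11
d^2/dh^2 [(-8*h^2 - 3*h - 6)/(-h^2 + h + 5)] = 2*(11*h^3 + 138*h^2 + 27*h + 221)/(h^6 - 3*h^5 - 12*h^4 + 29*h^3 + 60*h^2 - 75*h - 125)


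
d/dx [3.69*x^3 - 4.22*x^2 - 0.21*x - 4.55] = 11.07*x^2 - 8.44*x - 0.21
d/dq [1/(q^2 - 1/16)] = -512*q/(16*q^2 - 1)^2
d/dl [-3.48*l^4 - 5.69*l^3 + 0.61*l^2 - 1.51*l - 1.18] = -13.92*l^3 - 17.07*l^2 + 1.22*l - 1.51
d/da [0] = 0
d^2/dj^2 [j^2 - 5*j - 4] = 2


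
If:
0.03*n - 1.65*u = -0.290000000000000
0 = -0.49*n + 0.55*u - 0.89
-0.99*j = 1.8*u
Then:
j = -0.26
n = -1.65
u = 0.15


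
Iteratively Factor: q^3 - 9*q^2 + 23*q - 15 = (q - 5)*(q^2 - 4*q + 3) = (q - 5)*(q - 1)*(q - 3)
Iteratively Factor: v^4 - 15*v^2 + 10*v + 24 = (v - 3)*(v^3 + 3*v^2 - 6*v - 8) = (v - 3)*(v + 1)*(v^2 + 2*v - 8) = (v - 3)*(v + 1)*(v + 4)*(v - 2)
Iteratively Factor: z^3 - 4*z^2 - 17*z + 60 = (z - 3)*(z^2 - z - 20) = (z - 3)*(z + 4)*(z - 5)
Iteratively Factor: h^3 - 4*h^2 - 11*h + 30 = (h + 3)*(h^2 - 7*h + 10) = (h - 2)*(h + 3)*(h - 5)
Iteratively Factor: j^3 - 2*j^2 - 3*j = (j)*(j^2 - 2*j - 3) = j*(j - 3)*(j + 1)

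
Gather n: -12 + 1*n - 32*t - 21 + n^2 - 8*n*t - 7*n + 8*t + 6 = n^2 + n*(-8*t - 6) - 24*t - 27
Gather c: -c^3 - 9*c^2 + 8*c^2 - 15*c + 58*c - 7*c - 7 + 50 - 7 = -c^3 - c^2 + 36*c + 36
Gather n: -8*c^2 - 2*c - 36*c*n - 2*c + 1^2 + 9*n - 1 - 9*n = -8*c^2 - 36*c*n - 4*c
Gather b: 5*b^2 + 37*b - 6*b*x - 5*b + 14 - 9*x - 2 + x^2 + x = 5*b^2 + b*(32 - 6*x) + x^2 - 8*x + 12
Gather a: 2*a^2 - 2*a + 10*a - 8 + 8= 2*a^2 + 8*a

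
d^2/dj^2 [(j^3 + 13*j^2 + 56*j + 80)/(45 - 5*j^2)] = 2*(-65*j^3 - 591*j^2 - 1755*j - 1773)/(5*(j^6 - 27*j^4 + 243*j^2 - 729))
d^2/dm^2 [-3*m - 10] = 0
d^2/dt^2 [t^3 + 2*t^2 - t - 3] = 6*t + 4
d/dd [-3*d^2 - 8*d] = -6*d - 8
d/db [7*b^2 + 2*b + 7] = 14*b + 2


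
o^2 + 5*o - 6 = (o - 1)*(o + 6)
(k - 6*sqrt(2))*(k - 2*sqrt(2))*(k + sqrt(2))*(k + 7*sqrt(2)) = k^4 - 90*k^2 + 80*sqrt(2)*k + 336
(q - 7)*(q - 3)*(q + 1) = q^3 - 9*q^2 + 11*q + 21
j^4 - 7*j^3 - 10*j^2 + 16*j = j*(j - 8)*(j - 1)*(j + 2)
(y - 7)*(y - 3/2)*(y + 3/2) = y^3 - 7*y^2 - 9*y/4 + 63/4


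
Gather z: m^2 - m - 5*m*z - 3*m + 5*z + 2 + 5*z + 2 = m^2 - 4*m + z*(10 - 5*m) + 4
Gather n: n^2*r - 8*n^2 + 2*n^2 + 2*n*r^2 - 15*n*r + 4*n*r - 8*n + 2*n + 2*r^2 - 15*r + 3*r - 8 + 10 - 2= n^2*(r - 6) + n*(2*r^2 - 11*r - 6) + 2*r^2 - 12*r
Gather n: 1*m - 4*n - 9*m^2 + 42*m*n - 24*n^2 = -9*m^2 + m - 24*n^2 + n*(42*m - 4)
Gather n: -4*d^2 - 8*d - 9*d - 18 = -4*d^2 - 17*d - 18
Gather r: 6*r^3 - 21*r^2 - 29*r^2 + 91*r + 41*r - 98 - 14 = 6*r^3 - 50*r^2 + 132*r - 112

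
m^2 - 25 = (m - 5)*(m + 5)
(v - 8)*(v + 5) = v^2 - 3*v - 40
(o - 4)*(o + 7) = o^2 + 3*o - 28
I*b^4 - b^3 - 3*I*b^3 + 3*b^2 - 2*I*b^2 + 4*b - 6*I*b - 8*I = (b - 4)*(b + 1)*(b + 2*I)*(I*b + 1)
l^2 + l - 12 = (l - 3)*(l + 4)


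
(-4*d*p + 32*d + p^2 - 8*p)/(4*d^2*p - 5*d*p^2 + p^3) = (p - 8)/(p*(-d + p))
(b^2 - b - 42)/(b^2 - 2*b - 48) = (b - 7)/(b - 8)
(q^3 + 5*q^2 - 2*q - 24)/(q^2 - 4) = (q^2 + 7*q + 12)/(q + 2)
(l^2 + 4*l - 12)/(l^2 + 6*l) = (l - 2)/l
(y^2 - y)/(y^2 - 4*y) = (y - 1)/(y - 4)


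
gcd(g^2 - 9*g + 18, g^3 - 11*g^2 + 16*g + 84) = g - 6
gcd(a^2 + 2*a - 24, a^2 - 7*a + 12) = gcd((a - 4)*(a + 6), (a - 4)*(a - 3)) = a - 4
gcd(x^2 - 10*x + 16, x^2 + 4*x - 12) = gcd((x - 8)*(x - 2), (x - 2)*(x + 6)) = x - 2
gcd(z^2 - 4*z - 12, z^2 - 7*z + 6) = z - 6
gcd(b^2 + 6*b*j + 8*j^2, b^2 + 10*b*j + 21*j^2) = 1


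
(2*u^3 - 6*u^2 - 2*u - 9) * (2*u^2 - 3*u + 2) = 4*u^5 - 18*u^4 + 18*u^3 - 24*u^2 + 23*u - 18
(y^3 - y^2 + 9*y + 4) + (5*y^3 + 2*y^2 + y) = 6*y^3 + y^2 + 10*y + 4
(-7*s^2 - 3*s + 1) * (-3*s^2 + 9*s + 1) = 21*s^4 - 54*s^3 - 37*s^2 + 6*s + 1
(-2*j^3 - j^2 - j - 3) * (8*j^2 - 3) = -16*j^5 - 8*j^4 - 2*j^3 - 21*j^2 + 3*j + 9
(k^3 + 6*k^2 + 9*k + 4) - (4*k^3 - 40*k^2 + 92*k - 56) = -3*k^3 + 46*k^2 - 83*k + 60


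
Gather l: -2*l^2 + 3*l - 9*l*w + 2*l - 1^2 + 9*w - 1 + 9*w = -2*l^2 + l*(5 - 9*w) + 18*w - 2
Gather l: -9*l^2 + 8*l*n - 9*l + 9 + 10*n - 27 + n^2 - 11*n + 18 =-9*l^2 + l*(8*n - 9) + n^2 - n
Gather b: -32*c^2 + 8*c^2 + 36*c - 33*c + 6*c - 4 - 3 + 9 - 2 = -24*c^2 + 9*c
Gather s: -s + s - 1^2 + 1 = 0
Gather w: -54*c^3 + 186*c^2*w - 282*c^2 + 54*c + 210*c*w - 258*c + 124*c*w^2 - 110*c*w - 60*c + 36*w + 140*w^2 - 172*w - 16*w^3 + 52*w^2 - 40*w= -54*c^3 - 282*c^2 - 264*c - 16*w^3 + w^2*(124*c + 192) + w*(186*c^2 + 100*c - 176)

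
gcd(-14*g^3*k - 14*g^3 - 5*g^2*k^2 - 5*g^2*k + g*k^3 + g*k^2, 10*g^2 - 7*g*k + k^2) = 1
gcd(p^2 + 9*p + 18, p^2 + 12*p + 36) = p + 6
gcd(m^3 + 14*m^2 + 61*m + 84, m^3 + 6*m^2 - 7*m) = m + 7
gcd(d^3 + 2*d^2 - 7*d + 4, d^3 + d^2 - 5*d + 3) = d^2 - 2*d + 1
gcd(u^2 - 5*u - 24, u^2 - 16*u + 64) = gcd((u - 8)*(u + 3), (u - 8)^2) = u - 8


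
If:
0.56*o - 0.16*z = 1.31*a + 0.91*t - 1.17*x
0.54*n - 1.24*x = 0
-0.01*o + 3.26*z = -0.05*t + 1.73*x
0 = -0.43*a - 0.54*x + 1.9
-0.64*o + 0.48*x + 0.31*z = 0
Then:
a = 4.67467328058853 - 2.62577755226179*z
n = 4.80131889871738*z - 0.468229743517857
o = 2.05254770482302*z - 0.152929875907042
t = 7.55554365679972*z - 7.08575091702627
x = 2.09089693976402*z - 0.203906501209389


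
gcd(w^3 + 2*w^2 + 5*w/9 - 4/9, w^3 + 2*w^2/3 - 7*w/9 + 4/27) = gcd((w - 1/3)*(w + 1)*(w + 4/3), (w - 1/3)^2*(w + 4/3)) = w^2 + w - 4/9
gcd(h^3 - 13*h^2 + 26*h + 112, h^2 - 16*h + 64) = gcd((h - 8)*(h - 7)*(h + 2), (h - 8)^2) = h - 8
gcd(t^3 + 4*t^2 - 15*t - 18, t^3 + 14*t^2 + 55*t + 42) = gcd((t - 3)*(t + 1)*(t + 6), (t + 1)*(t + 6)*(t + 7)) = t^2 + 7*t + 6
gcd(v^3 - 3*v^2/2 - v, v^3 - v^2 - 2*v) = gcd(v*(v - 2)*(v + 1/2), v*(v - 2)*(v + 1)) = v^2 - 2*v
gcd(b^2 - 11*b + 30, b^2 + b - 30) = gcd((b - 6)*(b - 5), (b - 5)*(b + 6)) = b - 5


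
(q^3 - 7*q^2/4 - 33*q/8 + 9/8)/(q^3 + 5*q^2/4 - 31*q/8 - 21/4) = (4*q^2 - 13*q + 3)/(4*q^2 - q - 14)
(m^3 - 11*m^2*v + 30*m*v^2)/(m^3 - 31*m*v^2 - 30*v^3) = m*(m - 5*v)/(m^2 + 6*m*v + 5*v^2)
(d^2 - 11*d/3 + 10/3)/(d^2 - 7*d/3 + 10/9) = 3*(d - 2)/(3*d - 2)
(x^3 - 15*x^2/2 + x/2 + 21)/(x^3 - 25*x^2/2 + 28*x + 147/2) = (x - 2)/(x - 7)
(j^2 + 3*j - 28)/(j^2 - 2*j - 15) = (-j^2 - 3*j + 28)/(-j^2 + 2*j + 15)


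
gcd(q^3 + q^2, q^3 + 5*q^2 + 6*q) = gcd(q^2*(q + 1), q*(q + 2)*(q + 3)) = q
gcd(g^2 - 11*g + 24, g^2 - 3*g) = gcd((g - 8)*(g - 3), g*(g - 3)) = g - 3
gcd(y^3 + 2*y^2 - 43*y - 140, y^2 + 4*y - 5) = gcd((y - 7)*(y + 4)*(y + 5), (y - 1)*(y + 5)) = y + 5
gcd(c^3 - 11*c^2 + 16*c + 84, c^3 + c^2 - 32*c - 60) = c^2 - 4*c - 12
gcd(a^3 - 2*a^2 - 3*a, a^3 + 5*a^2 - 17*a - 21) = a^2 - 2*a - 3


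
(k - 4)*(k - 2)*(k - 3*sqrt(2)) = k^3 - 6*k^2 - 3*sqrt(2)*k^2 + 8*k + 18*sqrt(2)*k - 24*sqrt(2)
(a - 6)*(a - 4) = a^2 - 10*a + 24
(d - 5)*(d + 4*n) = d^2 + 4*d*n - 5*d - 20*n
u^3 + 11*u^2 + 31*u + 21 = (u + 1)*(u + 3)*(u + 7)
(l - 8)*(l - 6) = l^2 - 14*l + 48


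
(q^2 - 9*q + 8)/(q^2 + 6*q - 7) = (q - 8)/(q + 7)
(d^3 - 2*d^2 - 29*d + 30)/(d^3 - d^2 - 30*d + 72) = (d^3 - 2*d^2 - 29*d + 30)/(d^3 - d^2 - 30*d + 72)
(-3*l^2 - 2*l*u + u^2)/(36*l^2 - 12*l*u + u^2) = (-3*l^2 - 2*l*u + u^2)/(36*l^2 - 12*l*u + u^2)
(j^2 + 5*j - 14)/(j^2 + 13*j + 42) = (j - 2)/(j + 6)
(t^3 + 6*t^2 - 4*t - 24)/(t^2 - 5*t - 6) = (-t^3 - 6*t^2 + 4*t + 24)/(-t^2 + 5*t + 6)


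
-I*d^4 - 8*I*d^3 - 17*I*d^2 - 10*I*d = d*(d + 2)*(d + 5)*(-I*d - I)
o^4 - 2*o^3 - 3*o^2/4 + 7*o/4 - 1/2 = (o - 2)*(o - 1/2)^2*(o + 1)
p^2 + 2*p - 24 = (p - 4)*(p + 6)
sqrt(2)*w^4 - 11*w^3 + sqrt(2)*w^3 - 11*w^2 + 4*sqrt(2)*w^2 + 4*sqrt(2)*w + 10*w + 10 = (w + 1)*(w - 5*sqrt(2))*(w - sqrt(2))*(sqrt(2)*w + 1)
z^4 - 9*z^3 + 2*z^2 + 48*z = z*(z - 8)*(z - 3)*(z + 2)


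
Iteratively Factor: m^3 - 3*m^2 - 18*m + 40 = (m - 5)*(m^2 + 2*m - 8) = (m - 5)*(m + 4)*(m - 2)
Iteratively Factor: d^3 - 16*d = (d + 4)*(d^2 - 4*d) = d*(d + 4)*(d - 4)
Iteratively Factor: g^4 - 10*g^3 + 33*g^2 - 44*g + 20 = (g - 1)*(g^3 - 9*g^2 + 24*g - 20) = (g - 2)*(g - 1)*(g^2 - 7*g + 10) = (g - 5)*(g - 2)*(g - 1)*(g - 2)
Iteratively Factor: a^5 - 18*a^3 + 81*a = (a - 3)*(a^4 + 3*a^3 - 9*a^2 - 27*a) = (a - 3)*(a + 3)*(a^3 - 9*a) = (a - 3)^2*(a + 3)*(a^2 + 3*a) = (a - 3)^2*(a + 3)^2*(a)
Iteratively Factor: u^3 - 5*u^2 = (u)*(u^2 - 5*u) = u^2*(u - 5)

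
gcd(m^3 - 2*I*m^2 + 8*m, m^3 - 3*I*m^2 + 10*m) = m^2 + 2*I*m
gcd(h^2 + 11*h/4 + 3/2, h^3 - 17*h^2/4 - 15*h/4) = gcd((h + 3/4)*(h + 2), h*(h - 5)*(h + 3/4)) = h + 3/4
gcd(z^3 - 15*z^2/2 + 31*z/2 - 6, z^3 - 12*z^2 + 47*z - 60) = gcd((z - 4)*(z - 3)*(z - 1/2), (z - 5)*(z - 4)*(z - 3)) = z^2 - 7*z + 12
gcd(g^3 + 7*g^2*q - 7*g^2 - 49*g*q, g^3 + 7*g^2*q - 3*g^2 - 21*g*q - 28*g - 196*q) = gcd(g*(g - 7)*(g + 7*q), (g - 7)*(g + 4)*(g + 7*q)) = g^2 + 7*g*q - 7*g - 49*q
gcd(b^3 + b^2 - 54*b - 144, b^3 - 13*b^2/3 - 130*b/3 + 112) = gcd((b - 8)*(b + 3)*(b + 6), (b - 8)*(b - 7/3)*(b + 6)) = b^2 - 2*b - 48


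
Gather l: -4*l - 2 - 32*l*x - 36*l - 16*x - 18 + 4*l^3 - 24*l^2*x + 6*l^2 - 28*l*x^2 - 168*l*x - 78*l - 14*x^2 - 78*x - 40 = 4*l^3 + l^2*(6 - 24*x) + l*(-28*x^2 - 200*x - 118) - 14*x^2 - 94*x - 60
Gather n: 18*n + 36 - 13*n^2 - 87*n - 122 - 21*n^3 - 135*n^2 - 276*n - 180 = -21*n^3 - 148*n^2 - 345*n - 266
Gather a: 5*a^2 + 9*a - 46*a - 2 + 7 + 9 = 5*a^2 - 37*a + 14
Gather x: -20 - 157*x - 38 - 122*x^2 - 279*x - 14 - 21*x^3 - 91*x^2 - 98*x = -21*x^3 - 213*x^2 - 534*x - 72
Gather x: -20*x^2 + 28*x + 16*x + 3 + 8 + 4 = -20*x^2 + 44*x + 15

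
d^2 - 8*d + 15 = (d - 5)*(d - 3)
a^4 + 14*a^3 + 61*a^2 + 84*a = a*(a + 3)*(a + 4)*(a + 7)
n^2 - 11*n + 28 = (n - 7)*(n - 4)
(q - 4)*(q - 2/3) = q^2 - 14*q/3 + 8/3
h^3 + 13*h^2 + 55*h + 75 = (h + 3)*(h + 5)^2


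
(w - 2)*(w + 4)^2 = w^3 + 6*w^2 - 32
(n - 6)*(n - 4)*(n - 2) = n^3 - 12*n^2 + 44*n - 48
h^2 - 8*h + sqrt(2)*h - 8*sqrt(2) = (h - 8)*(h + sqrt(2))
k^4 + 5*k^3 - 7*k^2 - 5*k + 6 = (k - 1)^2*(k + 1)*(k + 6)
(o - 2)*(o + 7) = o^2 + 5*o - 14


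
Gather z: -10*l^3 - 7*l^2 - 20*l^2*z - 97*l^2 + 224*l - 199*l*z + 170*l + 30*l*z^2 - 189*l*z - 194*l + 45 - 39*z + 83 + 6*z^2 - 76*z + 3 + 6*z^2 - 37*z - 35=-10*l^3 - 104*l^2 + 200*l + z^2*(30*l + 12) + z*(-20*l^2 - 388*l - 152) + 96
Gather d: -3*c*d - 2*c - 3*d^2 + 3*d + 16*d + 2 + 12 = -2*c - 3*d^2 + d*(19 - 3*c) + 14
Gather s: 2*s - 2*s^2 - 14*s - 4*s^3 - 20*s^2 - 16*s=-4*s^3 - 22*s^2 - 28*s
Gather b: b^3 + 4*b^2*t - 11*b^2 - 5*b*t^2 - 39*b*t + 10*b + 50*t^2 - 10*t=b^3 + b^2*(4*t - 11) + b*(-5*t^2 - 39*t + 10) + 50*t^2 - 10*t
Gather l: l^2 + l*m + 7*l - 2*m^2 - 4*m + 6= l^2 + l*(m + 7) - 2*m^2 - 4*m + 6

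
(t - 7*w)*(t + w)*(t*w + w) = t^3*w - 6*t^2*w^2 + t^2*w - 7*t*w^3 - 6*t*w^2 - 7*w^3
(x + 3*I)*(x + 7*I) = x^2 + 10*I*x - 21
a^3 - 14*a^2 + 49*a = a*(a - 7)^2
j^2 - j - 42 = (j - 7)*(j + 6)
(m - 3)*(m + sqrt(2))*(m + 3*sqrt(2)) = m^3 - 3*m^2 + 4*sqrt(2)*m^2 - 12*sqrt(2)*m + 6*m - 18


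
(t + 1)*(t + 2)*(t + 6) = t^3 + 9*t^2 + 20*t + 12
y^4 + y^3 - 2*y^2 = y^2*(y - 1)*(y + 2)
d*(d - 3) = d^2 - 3*d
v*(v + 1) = v^2 + v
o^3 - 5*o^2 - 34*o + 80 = (o - 8)*(o - 2)*(o + 5)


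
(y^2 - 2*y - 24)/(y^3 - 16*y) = (y - 6)/(y*(y - 4))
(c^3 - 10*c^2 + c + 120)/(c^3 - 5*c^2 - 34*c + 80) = (c^2 - 2*c - 15)/(c^2 + 3*c - 10)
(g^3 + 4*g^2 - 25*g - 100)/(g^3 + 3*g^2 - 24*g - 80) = (g + 5)/(g + 4)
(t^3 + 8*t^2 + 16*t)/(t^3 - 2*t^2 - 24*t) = (t + 4)/(t - 6)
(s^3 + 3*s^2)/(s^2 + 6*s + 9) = s^2/(s + 3)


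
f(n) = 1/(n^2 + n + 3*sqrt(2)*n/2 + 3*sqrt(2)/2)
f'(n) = (-2*n - 3*sqrt(2)/2 - 1)/(n^2 + n + 3*sqrt(2)*n/2 + 3*sqrt(2)/2)^2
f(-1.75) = -3.59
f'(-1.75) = 4.88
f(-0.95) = 17.07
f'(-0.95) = -356.07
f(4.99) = 0.02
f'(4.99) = -0.00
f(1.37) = 0.12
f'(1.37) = -0.09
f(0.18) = 0.37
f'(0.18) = -0.47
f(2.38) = 0.07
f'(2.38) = -0.03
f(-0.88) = 6.71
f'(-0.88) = -61.35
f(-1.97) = -6.81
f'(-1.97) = 38.00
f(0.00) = 0.47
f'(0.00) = -0.69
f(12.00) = 0.01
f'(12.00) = 0.00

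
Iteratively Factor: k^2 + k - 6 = (k + 3)*(k - 2)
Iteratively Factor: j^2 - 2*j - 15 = (j - 5)*(j + 3)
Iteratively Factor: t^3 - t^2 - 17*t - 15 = (t - 5)*(t^2 + 4*t + 3) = (t - 5)*(t + 1)*(t + 3)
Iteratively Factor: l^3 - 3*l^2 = (l)*(l^2 - 3*l) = l^2*(l - 3)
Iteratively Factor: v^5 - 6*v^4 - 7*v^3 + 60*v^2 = (v - 4)*(v^4 - 2*v^3 - 15*v^2) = (v - 5)*(v - 4)*(v^3 + 3*v^2) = (v - 5)*(v - 4)*(v + 3)*(v^2) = v*(v - 5)*(v - 4)*(v + 3)*(v)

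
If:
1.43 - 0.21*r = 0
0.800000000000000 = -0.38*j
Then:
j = -2.11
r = 6.81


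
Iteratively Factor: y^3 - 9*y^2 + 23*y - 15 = (y - 3)*(y^2 - 6*y + 5) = (y - 5)*(y - 3)*(y - 1)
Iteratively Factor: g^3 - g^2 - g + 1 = (g - 1)*(g^2 - 1) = (g - 1)*(g + 1)*(g - 1)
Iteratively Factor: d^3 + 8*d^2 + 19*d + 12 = (d + 1)*(d^2 + 7*d + 12) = (d + 1)*(d + 3)*(d + 4)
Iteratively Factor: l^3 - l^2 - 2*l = (l + 1)*(l^2 - 2*l) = (l - 2)*(l + 1)*(l)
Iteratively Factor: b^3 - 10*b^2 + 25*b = (b - 5)*(b^2 - 5*b) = (b - 5)^2*(b)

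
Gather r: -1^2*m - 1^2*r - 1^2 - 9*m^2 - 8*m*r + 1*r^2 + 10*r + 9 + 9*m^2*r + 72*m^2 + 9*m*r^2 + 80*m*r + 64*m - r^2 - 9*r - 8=63*m^2 + 9*m*r^2 + 63*m + r*(9*m^2 + 72*m)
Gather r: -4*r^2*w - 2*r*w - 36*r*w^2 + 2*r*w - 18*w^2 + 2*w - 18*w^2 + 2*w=-4*r^2*w - 36*r*w^2 - 36*w^2 + 4*w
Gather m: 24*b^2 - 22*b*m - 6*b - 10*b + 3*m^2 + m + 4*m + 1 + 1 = 24*b^2 - 16*b + 3*m^2 + m*(5 - 22*b) + 2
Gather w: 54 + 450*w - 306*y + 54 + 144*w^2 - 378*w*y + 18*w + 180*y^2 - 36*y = 144*w^2 + w*(468 - 378*y) + 180*y^2 - 342*y + 108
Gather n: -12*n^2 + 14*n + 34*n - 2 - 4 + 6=-12*n^2 + 48*n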